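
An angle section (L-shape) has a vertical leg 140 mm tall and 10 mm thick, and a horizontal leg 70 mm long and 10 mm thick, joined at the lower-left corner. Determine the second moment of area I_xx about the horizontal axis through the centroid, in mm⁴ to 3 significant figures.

I_xx ≈ 4.07 × 10⁶ mm⁴

Break the section into simple shapes (no overlaps), measuring from the bottom-left corner of the bounding box.
Vertical leg: 10 × 140, A = 1 400 mm², y = 70 mm, Ī = 2 286 667 mm⁴.
Horizontal leg (remainder): 60 × 10, A = 600 mm², y = 5 mm, Ī = 5 000 mm⁴.
Centroid: ȳ = ΣA·y / ΣA = 50.5 mm.
Transfer each piece to the horizontal axis through the centroid using Ī + A·d² with d = y − 50.5:
  vertical leg: d = 19.5 mm → contributes +2 819 017 mm⁴
  horizontal leg (remainder): d = -45.5 mm → contributes +1 247 150 mm⁴
Total I = 4 066 167 mm⁴.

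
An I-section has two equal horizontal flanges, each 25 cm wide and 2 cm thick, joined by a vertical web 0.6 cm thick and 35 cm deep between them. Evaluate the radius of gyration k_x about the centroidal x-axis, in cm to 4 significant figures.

Break the section into simple shapes (no overlaps), measuring from the bottom-left corner of the bounding box.
Bottom flange: 25 × 2, A = 50 cm², y = 1 cm, Ī = 16.6667 cm⁴.
Web: 0.6 × 35, A = 21 cm², y = 19.5 cm, Ī = 2143.75 cm⁴.
Top flange: 25 × 2, A = 50 cm², y = 38 cm, Ī = 16.6667 cm⁴.
By symmetry the centroid is at mid-height, ȳ = 19.5 cm.
Transfer each piece to the centroidal x-axis using Ī + A·d² with d = y − 19.5:
  bottom flange: d = -18.5 cm → contributes +17129.2 cm⁴
  web: d = 0 cm → contributes +2143.75 cm⁴
  top flange: d = 18.5 cm → contributes +17129.2 cm⁴
Total I = 36402.1 cm⁴.
Radius of gyration: k = √(I/A) = √(36402.1 / 121) = 17.3448 cm.

k_x ≈ 17.34 cm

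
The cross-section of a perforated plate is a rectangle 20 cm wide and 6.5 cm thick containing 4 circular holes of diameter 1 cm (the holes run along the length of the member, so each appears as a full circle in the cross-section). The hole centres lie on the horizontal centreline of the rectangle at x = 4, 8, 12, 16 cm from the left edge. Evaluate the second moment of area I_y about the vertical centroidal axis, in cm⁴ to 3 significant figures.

Split into non-overlapping primitives; take the origin at the lower-left of the bounding box.
Plate: 20 × 6.5, A = 130 cm², x = 10 cm, Ī = 4333.3 cm⁴.
Hole 1 (subtracted): ⌀1, A = 0.7854 cm², x = 4 cm, Ī = 0.049087 cm⁴.
Hole 2 (subtracted): ⌀1, A = 0.7854 cm², x = 8 cm, Ī = 0.049087 cm⁴.
Hole 3 (subtracted): ⌀1, A = 0.7854 cm², x = 12 cm, Ī = 0.049087 cm⁴.
Hole 4 (subtracted): ⌀1, A = 0.7854 cm², x = 16 cm, Ī = 0.049087 cm⁴.
By symmetry the centroid is at mid-width, x̄ = 10 cm.
Transfer each piece to the vertical centroidal axis using Ī + A·d² with d = x − 10:
  plate: d = 0 cm → contributes +4333.3 cm⁴
  hole 1: d = -6 cm → contributes −28.323 cm⁴
  hole 2: d = -2 cm → contributes −3.1907 cm⁴
  hole 3: d = 2 cm → contributes −3.1907 cm⁴
  hole 4: d = 6 cm → contributes −28.323 cm⁴
Total I = 4270.3 cm⁴.

I_y ≈ 4270 cm⁴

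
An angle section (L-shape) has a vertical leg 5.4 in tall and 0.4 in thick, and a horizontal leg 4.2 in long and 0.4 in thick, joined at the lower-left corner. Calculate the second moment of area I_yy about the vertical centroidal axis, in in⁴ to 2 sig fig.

I_yy ≈ 5.8 in⁴

Break the section into simple shapes (no overlaps), measuring from the bottom-left corner of the bounding box.
Vertical leg: 0.4 × 5.4, A = 2.16 in², x = 0.2 in, Ī = 0.0288 in⁴.
Horizontal leg (remainder): 3.8 × 0.4, A = 1.52 in², x = 2.3 in, Ī = 1.829 in⁴.
Centroid: x̄ = ΣA·x / ΣA = 1.067 in.
Transfer each piece to the vertical centroidal axis using Ī + A·d² with d = x − 1.067:
  vertical leg: d = -0.8674 in → contributes +1.654 in⁴
  horizontal leg (remainder): d = 1.233 in → contributes +4.138 in⁴
Total I = 5.792 in⁴.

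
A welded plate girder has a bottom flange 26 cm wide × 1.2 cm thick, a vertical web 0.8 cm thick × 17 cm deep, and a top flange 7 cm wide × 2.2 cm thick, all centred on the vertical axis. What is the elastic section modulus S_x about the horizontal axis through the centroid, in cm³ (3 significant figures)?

S_x ≈ 311 cm³

Split into non-overlapping primitives; take the origin at the lower-left of the bounding box.
Bottom plate: 26 × 1.2, A = 31.2 cm², y = 0.6 cm, Ī = 3.744 cm⁴.
Web plate: 0.8 × 17, A = 13.6 cm², y = 9.7 cm, Ī = 327.53 cm⁴.
Top plate: 7 × 2.2, A = 15.4 cm², y = 19.3 cm, Ī = 6.2113 cm⁴.
Centroid: ȳ = ΣA·y / ΣA = 7.4395 cm.
Transfer each piece to the horizontal axis through the centroid using Ī + A·d² with d = y − 7.4395:
  bottom plate: d = -6.8395 cm → contributes +1463.3 cm⁴
  web plate: d = 2.2605 cm → contributes +397.03 cm⁴
  top plate: d = 11.86 cm → contributes +2172.5 cm⁴
Total I = 4032.8 cm⁴.
Extreme fibre distance c = 12.96 cm; S = I/c = 311.16 cm³.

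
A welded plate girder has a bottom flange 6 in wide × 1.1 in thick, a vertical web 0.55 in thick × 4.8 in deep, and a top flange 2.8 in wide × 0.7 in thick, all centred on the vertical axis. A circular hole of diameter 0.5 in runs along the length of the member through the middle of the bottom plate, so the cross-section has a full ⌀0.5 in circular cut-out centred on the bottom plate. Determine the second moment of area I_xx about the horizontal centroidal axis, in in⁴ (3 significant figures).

Treat the section as a set of non-overlapping primitives; coordinates are from the bounding-box lower-left.
Bottom plate: 6 × 1.1, A = 6.6 in², y = 0.55 in, Ī = 0.6655 in⁴.
Web plate: 0.55 × 4.8, A = 2.64 in², y = 3.5 in, Ī = 5.0688 in⁴.
Top plate: 2.8 × 0.7, A = 1.96 in², y = 6.25 in, Ī = 0.080033 in⁴.
Hole (subtracted): ⌀0.5, A = 0.19635 in², y = 0.55 in, Ī = 0.003068 in⁴.
Centroid: ȳ = ΣA·y / ΣA = 2.2731 in.
Transfer each piece to the horizontal centroidal axis using Ī + A·d² with d = y − 2.2731:
  bottom plate: d = -1.7231 in → contributes +20.261 in⁴
  web plate: d = 1.2269 in → contributes +9.043 in⁴
  top plate: d = 3.9769 in → contributes +31.079 in⁴
  hole: d = -1.7231 in → contributes −0.58602 in⁴
Total I = 59.797 in⁴.

I_xx ≈ 59.8 in⁴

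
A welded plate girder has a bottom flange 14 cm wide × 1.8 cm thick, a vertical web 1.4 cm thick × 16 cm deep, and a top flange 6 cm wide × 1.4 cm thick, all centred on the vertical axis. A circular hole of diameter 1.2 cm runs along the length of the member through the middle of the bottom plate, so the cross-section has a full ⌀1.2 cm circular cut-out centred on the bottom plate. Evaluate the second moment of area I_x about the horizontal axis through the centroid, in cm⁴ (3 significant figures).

Break the section into simple shapes (no overlaps), measuring from the bottom-left corner of the bounding box.
Bottom plate: 14 × 1.8, A = 25.2 cm², y = 0.9 cm, Ī = 6.804 cm⁴.
Web plate: 1.4 × 16, A = 22.4 cm², y = 9.8 cm, Ī = 477.87 cm⁴.
Top plate: 6 × 1.4, A = 8.4 cm², y = 18.5 cm, Ī = 1.372 cm⁴.
Hole (subtracted): ⌀1.2, A = 1.131 cm², y = 0.9 cm, Ī = 0.10179 cm⁴.
Centroid: ȳ = ΣA·y / ΣA = 7.2278 cm.
Transfer each piece to the horizontal axis through the centroid using Ī + A·d² with d = y − 7.2278:
  bottom plate: d = -6.3278 cm → contributes +1015.8 cm⁴
  web plate: d = 2.5722 cm → contributes +626.07 cm⁴
  top plate: d = 11.272 cm → contributes +1068.7 cm⁴
  hole: d = -6.3278 cm → contributes −45.387 cm⁴
Total I = 2665.2 cm⁴.

I_x ≈ 2670 cm⁴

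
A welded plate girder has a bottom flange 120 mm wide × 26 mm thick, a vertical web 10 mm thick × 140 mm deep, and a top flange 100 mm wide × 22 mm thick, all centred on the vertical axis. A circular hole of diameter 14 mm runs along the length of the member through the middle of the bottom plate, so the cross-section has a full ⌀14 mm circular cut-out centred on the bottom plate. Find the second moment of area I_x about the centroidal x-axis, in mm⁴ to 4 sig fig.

Decompose the section into non-overlapping parts with the origin at the bottom-left of its bounding rectangle.
Bottom plate: 120 × 26, A = 3 120 mm², y = 13 mm, Ī = 175 760 mm⁴.
Web plate: 10 × 140, A = 1 400 mm², y = 96 mm, Ī = 2 286 667 mm⁴.
Top plate: 100 × 22, A = 2 200 mm², y = 177 mm, Ī = 88733.3 mm⁴.
Hole (subtracted): ⌀14, A = 153.938 mm², y = 13 mm, Ī = 1885.74 mm⁴.
Centroid: ȳ = ΣA·y / ΣA = 85.6463 mm.
Transfer each piece to the centroidal x-axis using Ī + A·d² with d = y − 85.6463:
  bottom plate: d = -72.6463 mm → contributes +16 641 506 mm⁴
  web plate: d = 10.3537 mm → contributes +2 436 746 mm⁴
  top plate: d = 91.3537 mm → contributes +18 448 837 mm⁴
  hole: d = -72.6463 mm → contributes −814 291 mm⁴
Total I = 36 712 797 mm⁴.

I_x ≈ 3.671 × 10⁷ mm⁴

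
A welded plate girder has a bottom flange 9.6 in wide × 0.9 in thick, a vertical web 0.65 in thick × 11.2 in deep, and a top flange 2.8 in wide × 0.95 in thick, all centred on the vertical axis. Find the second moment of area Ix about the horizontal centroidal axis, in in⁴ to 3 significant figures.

Split into non-overlapping primitives; take the origin at the lower-left of the bounding box.
Bottom plate: 9.6 × 0.9, A = 8.64 in², y = 0.45 in, Ī = 0.5832 in⁴.
Web plate: 0.65 × 11.2, A = 7.28 in², y = 6.5 in, Ī = 76.1 in⁴.
Top plate: 2.8 × 0.95, A = 2.66 in², y = 12.575 in, Ī = 0.20005 in⁴.
Centroid: ȳ = ΣA·y / ΣA = 4.5564 in.
Transfer each piece to the horizontal centroidal axis using Ī + A·d² with d = y − 4.5564:
  bottom plate: d = -4.1064 in → contributes +146.27 in⁴
  web plate: d = 1.9436 in → contributes +103.6 in⁴
  top plate: d = 8.0186 in → contributes +171.23 in⁴
Total I = 421.11 in⁴.

Ix ≈ 421 in⁴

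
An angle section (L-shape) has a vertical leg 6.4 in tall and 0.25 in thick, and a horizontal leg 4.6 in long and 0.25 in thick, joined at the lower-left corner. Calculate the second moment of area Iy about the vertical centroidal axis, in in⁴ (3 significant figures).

Split into non-overlapping primitives; take the origin at the lower-left of the bounding box.
Vertical leg: 0.25 × 6.4, A = 1.6 in², x = 0.125 in, Ī = 0.0083333 in⁴.
Horizontal leg (remainder): 4.35 × 0.25, A = 1.0875 in², x = 2.425 in, Ī = 1.7149 in⁴.
Centroid: x̄ = ΣA·x / ΣA = 1.0557 in.
Transfer each piece to the vertical centroidal axis using Ī + A·d² with d = x − 1.0557:
  vertical leg: d = -0.9307 in → contributes +1.3943 in⁴
  horizontal leg (remainder): d = 1.3693 in → contributes +3.7539 in⁴
Total I = 5.1482 in⁴.

Iy ≈ 5.15 in⁴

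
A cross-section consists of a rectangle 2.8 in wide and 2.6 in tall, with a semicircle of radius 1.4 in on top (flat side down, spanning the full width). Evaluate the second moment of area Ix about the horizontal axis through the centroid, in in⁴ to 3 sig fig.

Ix ≈ 12.3 in⁴

Decompose the section into non-overlapping parts with the origin at the bottom-left of its bounding rectangle.
Rectangular body: 2.8 × 2.6, A = 7.28 in², y = 1.3 in, Ī = 4.1011 in⁴.
Semicircular cap: semicircle r = 1.4, A = 3.0788 in², y = 3.1942 in, Ī = 0.42164 in⁴.
Centroid: ȳ = ΣA·y / ΣA = 1.863 in.
Transfer each piece to the horizontal axis through the centroid using Ī + A·d² with d = y − 1.863:
  rectangular body: d = -0.56297 in → contributes +6.4084 in⁴
  semicircular cap: d = 1.3312 in → contributes +5.8775 in⁴
Total I = 12.286 in⁴.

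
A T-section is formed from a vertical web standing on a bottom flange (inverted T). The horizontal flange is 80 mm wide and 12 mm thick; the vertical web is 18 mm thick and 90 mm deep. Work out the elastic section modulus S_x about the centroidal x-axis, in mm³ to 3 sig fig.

Treat the section as a set of non-overlapping primitives; coordinates are from the bounding-box lower-left.
Flange: 80 × 12, A = 960 mm², y = 6 mm, Ī = 11 520 mm⁴.
Web: 18 × 90, A = 1 620 mm², y = 57 mm, Ī = 1 093 500 mm⁴.
Centroid: ȳ = ΣA·y / ΣA = 38.023 mm.
Transfer each piece to the centroidal x-axis using Ī + A·d² with d = y − 38.023:
  flange: d = -32.023 mm → contributes +995 989 mm⁴
  web: d = 18.977 mm → contributes +1 676 889 mm⁴
Total I = 2 672 879 mm⁴.
Extreme fibre distance c = 63.977 mm; S = I/c = 41 779 mm³.

S_x ≈ 4.18 × 10⁴ mm³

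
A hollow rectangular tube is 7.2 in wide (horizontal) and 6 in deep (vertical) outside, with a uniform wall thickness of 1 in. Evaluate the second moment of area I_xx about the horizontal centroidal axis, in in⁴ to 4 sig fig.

I_xx ≈ 101.9 in⁴

Break the section into simple shapes (no overlaps), measuring from the bottom-left corner of the bounding box.
Outer rectangle: 7.2 × 6, A = 43.2 in², y = 3 in, Ī = 129.6 in⁴.
Inner void (subtracted): 5.2 × 4, A = 20.8 in², y = 3 in, Ī = 27.7333 in⁴.
By symmetry the centroid is at mid-height, ȳ = 3 in.
All pieces are centred on the horizontal centroidal axis, so I = ΣĪ (holes subtracted) = 101.867 in⁴.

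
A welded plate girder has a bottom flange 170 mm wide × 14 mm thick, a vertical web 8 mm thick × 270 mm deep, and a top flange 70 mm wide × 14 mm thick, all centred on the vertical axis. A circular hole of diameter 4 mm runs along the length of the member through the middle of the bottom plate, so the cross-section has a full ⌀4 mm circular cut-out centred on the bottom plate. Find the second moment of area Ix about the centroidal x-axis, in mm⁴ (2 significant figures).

Decompose the section into non-overlapping parts with the origin at the bottom-left of its bounding rectangle.
Bottom plate: 170 × 14, A = 2 380 mm², y = 7 mm, Ī = 38 873 mm⁴.
Web plate: 8 × 270, A = 2 160 mm², y = 149 mm, Ī = 13 122 000 mm⁴.
Top plate: 70 × 14, A = 980 mm², y = 291 mm, Ī = 16 007 mm⁴.
Hole (subtracted): ⌀4, A = 12.57 mm², y = 7 mm, Ī = 12.57 mm⁴.
Centroid: ȳ = ΣA·y / ΣA = 113.2 mm.
Transfer each piece to the centroidal x-axis using Ī + A·d² with d = y − 113.2:
  bottom plate: d = -106.2 mm → contributes +26 895 381 mm⁴
  web plate: d = 35.77 mm → contributes +15 886 116 mm⁴
  top plate: d = 177.8 mm → contributes +30 987 064 mm⁴
  hole: d = -106.2 mm → contributes −141 815 mm⁴
Total I = 73 626 747 mm⁴.

Ix ≈ 7.4 × 10⁷ mm⁴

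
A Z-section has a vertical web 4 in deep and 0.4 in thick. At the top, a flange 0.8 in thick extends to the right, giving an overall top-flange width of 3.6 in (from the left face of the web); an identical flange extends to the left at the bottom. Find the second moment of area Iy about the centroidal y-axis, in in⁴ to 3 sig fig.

Iy ≈ 21.0 in⁴

Treat the section as a set of non-overlapping primitives; coordinates are from the bounding-box lower-left.
Web: 0.4 × 4, A = 1.6 in², x = 3.4 in, Ī = 0.021333 in⁴.
Top flange (beyond web): 3.2 × 0.8, A = 2.56 in², x = 5.2 in, Ī = 2.1845 in⁴.
Bottom flange (beyond web): 3.2 × 0.8, A = 2.56 in², x = 1.6 in, Ī = 2.1845 in⁴.
Centroid: x̄ = ΣA·x / ΣA = 3.4 in.
Transfer each piece to the centroidal y-axis using Ī + A·d² with d = x − 3.4:
  web: d = 0 in → contributes +0.021333 in⁴
  top flange (beyond web): d = 1.8 in → contributes +10.479 in⁴
  bottom flange (beyond web): d = -1.8 in → contributes +10.479 in⁴
Total I = 20.979 in⁴.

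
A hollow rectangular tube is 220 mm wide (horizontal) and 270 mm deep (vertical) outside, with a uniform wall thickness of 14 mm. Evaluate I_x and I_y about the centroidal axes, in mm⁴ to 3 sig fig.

I_x ≈ 1.34 × 10⁸ mm⁴, I_y ≈ 9.68 × 10⁷ mm⁴

Decompose the section into non-overlapping parts with the origin at the bottom-left of its bounding rectangle.
Outer rectangle: 220 × 270, A = 59 400 mm², y = 135 mm, Ī = 360 855 000 mm⁴.
Inner void (subtracted): 192 × 242, A = 46 464 mm², y = 135 mm, Ī = 226 759 808 mm⁴.
By symmetry the centroid is at mid-height, ȳ = 135 mm.
All pieces are centred on the centroidal x-axis, so I = ΣĪ (holes subtracted) = 134 095 192 mm⁴.
Repeating about the centroidal y-axis gives I_y = 96 842 592 mm⁴.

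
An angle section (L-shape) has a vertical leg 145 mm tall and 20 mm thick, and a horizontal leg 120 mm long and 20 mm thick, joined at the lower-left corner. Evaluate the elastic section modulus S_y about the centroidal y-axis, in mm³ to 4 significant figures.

Break the section into simple shapes (no overlaps), measuring from the bottom-left corner of the bounding box.
Vertical leg: 20 × 145, A = 2 900 mm², x = 10 mm, Ī = 96666.7 mm⁴.
Horizontal leg (remainder): 100 × 20, A = 2 000 mm², x = 70 mm, Ī = 1 666 667 mm⁴.
Centroid: x̄ = ΣA·x / ΣA = 34.4898 mm.
Transfer each piece to the centroidal y-axis using Ī + A·d² with d = x − 34.4898:
  vertical leg: d = -24.4898 mm → contributes +1 835 942 mm⁴
  horizontal leg (remainder): d = 35.5102 mm → contributes +4 188 616 mm⁴
Total I = 6 024 558 mm⁴.
Extreme fibre distance c = 85.5102 mm; S = I/c = 70454.3 mm³.

S_y ≈ 7.045 × 10⁴ mm³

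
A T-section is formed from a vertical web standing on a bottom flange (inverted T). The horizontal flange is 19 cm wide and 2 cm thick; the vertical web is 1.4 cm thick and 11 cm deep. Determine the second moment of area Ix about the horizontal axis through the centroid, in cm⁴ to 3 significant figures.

Break the section into simple shapes (no overlaps), measuring from the bottom-left corner of the bounding box.
Flange: 19 × 2, A = 38 cm², y = 1 cm, Ī = 12.667 cm⁴.
Web: 1.4 × 11, A = 15.4 cm², y = 7.5 cm, Ī = 155.28 cm⁴.
Centroid: ȳ = ΣA·y / ΣA = 2.8745 cm.
Transfer each piece to the horizontal axis through the centroid using Ī + A·d² with d = y − 2.8745:
  flange: d = -1.8745 cm → contributes +146.19 cm⁴
  web: d = 4.6255 cm → contributes +484.77 cm⁴
Total I = 630.96 cm⁴.

Ix ≈ 631 cm⁴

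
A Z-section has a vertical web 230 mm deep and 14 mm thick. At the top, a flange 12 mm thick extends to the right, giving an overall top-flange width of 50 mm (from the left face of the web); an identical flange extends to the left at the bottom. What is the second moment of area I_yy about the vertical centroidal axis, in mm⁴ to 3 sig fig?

I_yy ≈ 6.86 × 10⁵ mm⁴

Decompose the section into non-overlapping parts with the origin at the bottom-left of its bounding rectangle.
Web: 14 × 230, A = 3 220 mm², x = 43 mm, Ī = 52 593 mm⁴.
Top flange (beyond web): 36 × 12, A = 432 mm², x = 68 mm, Ī = 46 656 mm⁴.
Bottom flange (beyond web): 36 × 12, A = 432 mm², x = 18 mm, Ī = 46 656 mm⁴.
Centroid: x̄ = ΣA·x / ΣA = 43 mm.
Transfer each piece to the vertical centroidal axis using Ī + A·d² with d = x − 43:
  web: d = 0 mm → contributes +52 593 mm⁴
  top flange (beyond web): d = 25 mm → contributes +316 656 mm⁴
  bottom flange (beyond web): d = -25 mm → contributes +316 656 mm⁴
Total I = 685 905 mm⁴.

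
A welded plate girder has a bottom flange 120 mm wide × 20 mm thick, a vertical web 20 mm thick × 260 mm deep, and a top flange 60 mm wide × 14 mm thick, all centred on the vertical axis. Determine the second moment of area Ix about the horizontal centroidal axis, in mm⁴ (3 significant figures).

Ix ≈ 8.64 × 10⁷ mm⁴

Break the section into simple shapes (no overlaps), measuring from the bottom-left corner of the bounding box.
Bottom plate: 120 × 20, A = 2 400 mm², y = 10 mm, Ī = 80 000 mm⁴.
Web plate: 20 × 260, A = 5 200 mm², y = 150 mm, Ī = 29 293 333 mm⁴.
Top plate: 60 × 14, A = 840 mm², y = 287 mm, Ī = 13 720 mm⁴.
Centroid: ȳ = ΣA·y / ΣA = 123.82 mm.
Transfer each piece to the horizontal centroidal axis using Ī + A·d² with d = y − 123.82:
  bottom plate: d = -113.82 mm → contributes +31 174 519 mm⁴
  web plate: d = 26.175 mm → contributes +32 856 109 mm⁴
  top plate: d = 163.18 mm → contributes +22 379 725 mm⁴
Total I = 86 410 354 mm⁴.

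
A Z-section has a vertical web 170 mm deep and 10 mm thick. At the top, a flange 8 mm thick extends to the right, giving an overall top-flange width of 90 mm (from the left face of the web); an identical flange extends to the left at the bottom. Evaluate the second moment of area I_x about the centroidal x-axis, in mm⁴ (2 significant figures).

I_x ≈ 1.2 × 10⁷ mm⁴

Decompose the section into non-overlapping parts with the origin at the bottom-left of its bounding rectangle.
Web: 10 × 170, A = 1 700 mm², y = 85 mm, Ī = 4 094 167 mm⁴.
Top flange (beyond web): 80 × 8, A = 640 mm², y = 166 mm, Ī = 3 413 mm⁴.
Bottom flange (beyond web): 80 × 8, A = 640 mm², y = 4 mm, Ī = 3 413 mm⁴.
Centroid: ȳ = ΣA·y / ΣA = 85 mm.
Transfer each piece to the centroidal x-axis using Ī + A·d² with d = y − 85:
  web: d = 0 mm → contributes +4 094 167 mm⁴
  top flange (beyond web): d = 81 mm → contributes +4 202 453 mm⁴
  bottom flange (beyond web): d = -81 mm → contributes +4 202 453 mm⁴
Total I = 12 499 073 mm⁴.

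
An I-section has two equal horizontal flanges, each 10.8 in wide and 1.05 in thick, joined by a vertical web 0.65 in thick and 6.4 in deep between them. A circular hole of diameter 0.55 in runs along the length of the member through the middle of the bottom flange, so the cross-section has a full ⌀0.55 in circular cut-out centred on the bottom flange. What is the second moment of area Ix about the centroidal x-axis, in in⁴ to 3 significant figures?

Break the section into simple shapes (no overlaps), measuring from the bottom-left corner of the bounding box.
Bottom flange: 10.8 × 1.05, A = 11.34 in², y = 0.525 in, Ī = 1.0419 in⁴.
Web: 0.65 × 6.4, A = 4.16 in², y = 4.25 in, Ī = 14.199 in⁴.
Top flange: 10.8 × 1.05, A = 11.34 in², y = 7.975 in, Ī = 1.0419 in⁴.
Hole (subtracted): ⌀0.55, A = 0.23758 in², y = 0.525 in, Ī = 0.0044918 in⁴.
Centroid: ȳ = ΣA·y / ΣA = 4.2833 in.
Transfer each piece to the centroidal x-axis using Ī + A·d² with d = y − 4.2833:
  bottom flange: d = -3.7583 in → contributes +161.21 in⁴
  web: d = -0.033268 in → contributes +14.204 in⁴
  top flange: d = 3.6917 in → contributes +155.59 in⁴
  hole: d = -3.7583 in → contributes −3.3602 in⁴
Total I = 327.65 in⁴.

Ix ≈ 328 in⁴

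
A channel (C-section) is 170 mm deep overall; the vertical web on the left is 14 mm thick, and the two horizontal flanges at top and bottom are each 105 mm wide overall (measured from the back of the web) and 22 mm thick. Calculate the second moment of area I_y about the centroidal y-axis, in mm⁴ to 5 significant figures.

Decompose the section into non-overlapping parts with the origin at the bottom-left of its bounding rectangle.
Web: 14 × 170, A = 2 380 mm², x = 7 mm, Ī = 38873.33 mm⁴.
Top flange (beyond web): 91 × 22, A = 2 002 mm², x = 59.5 mm, Ī = 1 381 547 mm⁴.
Bottom flange (beyond web): 91 × 22, A = 2 002 mm², x = 59.5 mm, Ī = 1 381 547 mm⁴.
Centroid: x̄ = ΣA·x / ΣA = 39.92763 mm.
Transfer each piece to the centroidal y-axis using Ī + A·d² with d = x − 39.92763:
  web: d = -32.92763 mm → contributes +2 619 338 mm⁴
  top flange (beyond web): d = 19.57237 mm → contributes +2 148 468 mm⁴
  bottom flange (beyond web): d = 19.57237 mm → contributes +2 148 468 mm⁴
Total I = 6 916 275 mm⁴.

I_y ≈ 6.9163 × 10⁶ mm⁴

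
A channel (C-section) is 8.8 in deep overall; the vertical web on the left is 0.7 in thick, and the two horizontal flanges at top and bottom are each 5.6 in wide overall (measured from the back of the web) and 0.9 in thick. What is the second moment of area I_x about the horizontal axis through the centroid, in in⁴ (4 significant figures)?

I_x ≈ 178.0 in⁴

Treat the section as a set of non-overlapping primitives; coordinates are from the bounding-box lower-left.
Web: 0.7 × 8.8, A = 6.16 in², y = 4.4 in, Ī = 39.7525 in⁴.
Top flange (beyond web): 4.9 × 0.9, A = 4.41 in², y = 8.35 in, Ī = 0.297675 in⁴.
Bottom flange (beyond web): 4.9 × 0.9, A = 4.41 in², y = 0.45 in, Ī = 0.297675 in⁴.
By symmetry the centroid is at mid-height, ȳ = 4.4 in.
Transfer each piece to the horizontal axis through the centroid using Ī + A·d² with d = y − 4.4:
  web: d = 0 in → contributes +39.7525 in⁴
  top flange (beyond web): d = 3.95 in → contributes +69.1047 in⁴
  bottom flange (beyond web): d = -3.95 in → contributes +69.1047 in⁴
Total I = 177.962 in⁴.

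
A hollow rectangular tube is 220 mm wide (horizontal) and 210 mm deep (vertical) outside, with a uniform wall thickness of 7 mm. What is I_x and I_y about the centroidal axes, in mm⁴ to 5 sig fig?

I_x ≈ 4.0528 × 10⁷ mm⁴, I_y ≈ 4.3557 × 10⁷ mm⁴

Split into non-overlapping primitives; take the origin at the lower-left of the bounding box.
Outer rectangle: 220 × 210, A = 46 200 mm², y = 105 mm, Ī = 169 785 000 mm⁴.
Inner void (subtracted): 206 × 196, A = 40 376 mm², y = 105 mm, Ī = 129 257 035 mm⁴.
By symmetry the centroid is at mid-height, ȳ = 105 mm.
All pieces are centred on the centroidal x-axis, so I = ΣĪ (holes subtracted) = 40 527 965 mm⁴.
Repeating about the centroidal y-axis gives I_y = 43 557 005 mm⁴.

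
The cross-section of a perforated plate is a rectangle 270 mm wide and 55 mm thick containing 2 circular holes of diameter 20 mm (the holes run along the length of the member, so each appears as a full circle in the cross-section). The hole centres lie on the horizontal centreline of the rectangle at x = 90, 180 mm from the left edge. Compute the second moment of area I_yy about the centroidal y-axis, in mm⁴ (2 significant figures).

I_yy ≈ 8.9 × 10⁷ mm⁴

Break the section into simple shapes (no overlaps), measuring from the bottom-left corner of the bounding box.
Plate: 270 × 55, A = 14 850 mm², x = 135 mm, Ī = 90 213 750 mm⁴.
Hole 1 (subtracted): ⌀20, A = 314.2 mm², x = 90 mm, Ī = 7 854 mm⁴.
Hole 2 (subtracted): ⌀20, A = 314.2 mm², x = 180 mm, Ī = 7 854 mm⁴.
By symmetry the centroid is at mid-width, x̄ = 135 mm.
Transfer each piece to the centroidal y-axis using Ī + A·d² with d = x − 135:
  plate: d = 0 mm → contributes +90 213 750 mm⁴
  hole 1: d = -45 mm → contributes −644 026 mm⁴
  hole 2: d = 45 mm → contributes −644 026 mm⁴
Total I = 88 925 697 mm⁴.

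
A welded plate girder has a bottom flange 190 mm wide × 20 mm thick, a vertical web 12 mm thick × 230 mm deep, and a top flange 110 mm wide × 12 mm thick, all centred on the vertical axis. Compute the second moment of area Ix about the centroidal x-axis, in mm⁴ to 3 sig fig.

Split into non-overlapping primitives; take the origin at the lower-left of the bounding box.
Bottom plate: 190 × 20, A = 3 800 mm², y = 10 mm, Ī = 126 667 mm⁴.
Web plate: 12 × 230, A = 2 760 mm², y = 135 mm, Ī = 12 167 000 mm⁴.
Top plate: 110 × 12, A = 1 320 mm², y = 256 mm, Ī = 15 840 mm⁴.
Centroid: ȳ = ΣA·y / ΣA = 94.99 mm.
Transfer each piece to the centroidal x-axis using Ī + A·d² with d = y − 94.99:
  bottom plate: d = -84.99 mm → contributes +27 575 109 mm⁴
  web plate: d = 40.01 mm → contributes +16 585 242 mm⁴
  top plate: d = 161.01 mm → contributes +34 235 875 mm⁴
Total I = 78 396 226 mm⁴.

Ix ≈ 7.84 × 10⁷ mm⁴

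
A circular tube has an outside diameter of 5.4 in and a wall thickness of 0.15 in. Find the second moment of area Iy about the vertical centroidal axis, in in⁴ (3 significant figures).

Treat the section as a set of non-overlapping primitives; coordinates are from the bounding-box lower-left.
Outer circle: ⌀5.4, A = 22.902 in², x = 2.7 in, Ī = 41.739 in⁴.
Bore (subtracted): ⌀5.1, A = 20.428 in², x = 2.7 in, Ī = 33.209 in⁴.
By symmetry the centroid is at mid-width, x̄ = 2.7 in.
All pieces are centred on the vertical centroidal axis, so I = ΣĪ (holes subtracted) = 8.5307 in⁴.

Iy ≈ 8.53 in⁴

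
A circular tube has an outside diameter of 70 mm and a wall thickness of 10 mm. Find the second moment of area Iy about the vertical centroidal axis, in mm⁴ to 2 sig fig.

Iy ≈ 8.7 × 10⁵ mm⁴

Treat the section as a set of non-overlapping primitives; coordinates are from the bounding-box lower-left.
Outer circle: ⌀70, A = 3 848 mm², x = 35 mm, Ī = 1 178 588 mm⁴.
Bore (subtracted): ⌀50, A = 1 963 mm², x = 35 mm, Ī = 306 796 mm⁴.
By symmetry the centroid is at mid-width, x̄ = 35 mm.
All pieces are centred on the vertical centroidal axis, so I = ΣĪ (holes subtracted) = 871 792 mm⁴.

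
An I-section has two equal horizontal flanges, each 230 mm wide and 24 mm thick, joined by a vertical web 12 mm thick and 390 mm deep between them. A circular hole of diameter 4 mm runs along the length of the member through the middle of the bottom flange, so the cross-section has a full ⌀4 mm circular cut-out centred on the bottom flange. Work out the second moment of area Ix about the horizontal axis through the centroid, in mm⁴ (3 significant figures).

Treat the section as a set of non-overlapping primitives; coordinates are from the bounding-box lower-left.
Bottom flange: 230 × 24, A = 5 520 mm², y = 12 mm, Ī = 264 960 mm⁴.
Web: 12 × 390, A = 4 680 mm², y = 219 mm, Ī = 59 319 000 mm⁴.
Top flange: 230 × 24, A = 5 520 mm², y = 426 mm, Ī = 264 960 mm⁴.
Hole (subtracted): ⌀4, A = 12.566 mm², y = 12 mm, Ī = 12.566 mm⁴.
Centroid: ȳ = ΣA·y / ΣA = 219.17 mm.
Transfer each piece to the horizontal axis through the centroid using Ī + A·d² with d = y − 219.17:
  bottom flange: d = -207.17 mm → contributes +237 170 047 mm⁴
  web: d = -0.16561 mm → contributes +59 319 128 mm⁴
  top flange: d = 206.83 mm → contributes +236 413 136 mm⁴
  hole: d = -207.17 mm → contributes −539 331 mm⁴
Total I = 532 362 980 mm⁴.

Ix ≈ 5.32 × 10⁸ mm⁴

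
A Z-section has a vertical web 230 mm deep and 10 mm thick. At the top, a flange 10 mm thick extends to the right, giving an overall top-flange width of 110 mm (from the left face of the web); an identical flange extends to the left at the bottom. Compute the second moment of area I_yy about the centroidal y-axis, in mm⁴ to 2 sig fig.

Split into non-overlapping primitives; take the origin at the lower-left of the bounding box.
Web: 10 × 230, A = 2 300 mm², x = 105 mm, Ī = 19 167 mm⁴.
Top flange (beyond web): 100 × 10, A = 1 000 mm², x = 160 mm, Ī = 833 333 mm⁴.
Bottom flange (beyond web): 100 × 10, A = 1 000 mm², x = 50 mm, Ī = 833 333 mm⁴.
Centroid: x̄ = ΣA·x / ΣA = 105 mm.
Transfer each piece to the centroidal y-axis using Ī + A·d² with d = x − 105:
  web: d = 0 mm → contributes +19 167 mm⁴
  top flange (beyond web): d = 55 mm → contributes +3 858 333 mm⁴
  bottom flange (beyond web): d = -55 mm → contributes +3 858 333 mm⁴
Total I = 7 735 833 mm⁴.

I_yy ≈ 7.7 × 10⁶ mm⁴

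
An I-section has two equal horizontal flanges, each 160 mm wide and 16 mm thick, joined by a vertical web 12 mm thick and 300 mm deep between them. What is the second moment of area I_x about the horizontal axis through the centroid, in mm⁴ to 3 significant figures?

I_x ≈ 1.55 × 10⁸ mm⁴

Break the section into simple shapes (no overlaps), measuring from the bottom-left corner of the bounding box.
Bottom flange: 160 × 16, A = 2 560 mm², y = 8 mm, Ī = 54 613 mm⁴.
Web: 12 × 300, A = 3 600 mm², y = 166 mm, Ī = 27 000 000 mm⁴.
Top flange: 160 × 16, A = 2 560 mm², y = 324 mm, Ī = 54 613 mm⁴.
By symmetry the centroid is at mid-height, ȳ = 166 mm.
Transfer each piece to the horizontal axis through the centroid using Ī + A·d² with d = y − 166:
  bottom flange: d = -158 mm → contributes +63 962 453 mm⁴
  web: d = 0 mm → contributes +27 000 000 mm⁴
  top flange: d = 158 mm → contributes +63 962 453 mm⁴
Total I = 154 924 907 mm⁴.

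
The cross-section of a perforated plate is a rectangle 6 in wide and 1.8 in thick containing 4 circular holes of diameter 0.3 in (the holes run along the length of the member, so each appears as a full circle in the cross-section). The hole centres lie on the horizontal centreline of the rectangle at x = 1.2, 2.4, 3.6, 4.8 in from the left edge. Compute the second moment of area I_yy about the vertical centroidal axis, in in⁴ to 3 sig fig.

Break the section into simple shapes (no overlaps), measuring from the bottom-left corner of the bounding box.
Plate: 6 × 1.8, A = 10.8 in², x = 3 in, Ī = 32.4 in⁴.
Hole 1 (subtracted): ⌀0.3, A = 0.070686 in², x = 1.2 in, Ī = 0.00039761 in⁴.
Hole 2 (subtracted): ⌀0.3, A = 0.070686 in², x = 2.4 in, Ī = 0.00039761 in⁴.
Hole 3 (subtracted): ⌀0.3, A = 0.070686 in², x = 3.6 in, Ī = 0.00039761 in⁴.
Hole 4 (subtracted): ⌀0.3, A = 0.070686 in², x = 4.8 in, Ī = 0.00039761 in⁴.
By symmetry the centroid is at mid-width, x̄ = 3 in.
Transfer each piece to the vertical centroidal axis using Ī + A·d² with d = x − 3:
  plate: d = 0 in → contributes +32.4 in⁴
  hole 1: d = -1.8 in → contributes −0.22942 in⁴
  hole 2: d = -0.6 in → contributes −0.025845 in⁴
  hole 3: d = 0.6 in → contributes −0.025845 in⁴
  hole 4: d = 1.8 in → contributes −0.22942 in⁴
Total I = 31.889 in⁴.

I_yy ≈ 31.9 in⁴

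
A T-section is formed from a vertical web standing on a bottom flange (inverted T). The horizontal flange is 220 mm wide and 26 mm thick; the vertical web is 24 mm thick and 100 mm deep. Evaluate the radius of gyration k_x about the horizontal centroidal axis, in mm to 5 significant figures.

k_x ≈ 33.352 mm

Break the section into simple shapes (no overlaps), measuring from the bottom-left corner of the bounding box.
Flange: 220 × 26, A = 5 720 mm², y = 13 mm, Ī = 322226.7 mm⁴.
Web: 24 × 100, A = 2 400 mm², y = 76 mm, Ī = 2 000 000 mm⁴.
Centroid: ȳ = ΣA·y / ΣA = 31.62069 mm.
Transfer each piece to the horizontal centroidal axis using Ī + A·d² with d = y − 31.62069:
  flange: d = -18.62069 mm → contributes +2 305 523 mm⁴
  web: d = 44.37931 mm → contributes +6 726 856 mm⁴
Total I = 9 032 378 mm⁴.
Radius of gyration: k = √(I/A) = √(9 032 378 / 8 120) = 33.35209 mm.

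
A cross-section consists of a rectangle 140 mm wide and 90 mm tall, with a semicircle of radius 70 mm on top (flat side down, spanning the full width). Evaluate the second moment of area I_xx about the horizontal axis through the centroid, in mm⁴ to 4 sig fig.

I_xx ≈ 3.781 × 10⁷ mm⁴

Break the section into simple shapes (no overlaps), measuring from the bottom-left corner of the bounding box.
Rectangular body: 140 × 90, A = 12 600 mm², y = 45 mm, Ī = 8 505 000 mm⁴.
Semicircular cap: semicircle r = 70, A = 7696.9 mm², y = 119.709 mm, Ī = 2 635 265 mm⁴.
Centroid: ȳ = ΣA·y / ΣA = 73.3308 mm.
Transfer each piece to the horizontal axis through the centroid using Ī + A·d² with d = y − 73.3308:
  rectangular body: d = -28.3308 mm → contributes +18 618 184 mm⁴
  semicircular cap: d = 46.3781 mm → contributes +19 190 772 mm⁴
Total I = 37 808 955 mm⁴.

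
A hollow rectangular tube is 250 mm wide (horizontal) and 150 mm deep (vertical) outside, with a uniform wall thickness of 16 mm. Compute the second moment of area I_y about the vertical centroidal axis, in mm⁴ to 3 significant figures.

Decompose the section into non-overlapping parts with the origin at the bottom-left of its bounding rectangle.
Outer rectangle: 250 × 150, A = 37 500 mm², x = 125 mm, Ī = 195 312 500 mm⁴.
Inner void (subtracted): 218 × 118, A = 25 724 mm², x = 125 mm, Ī = 101 875 615 mm⁴.
By symmetry the centroid is at mid-width, x̄ = 125 mm.
All pieces are centred on the vertical centroidal axis, so I = ΣĪ (holes subtracted) = 93 436 885 mm⁴.

I_y ≈ 9.34 × 10⁷ mm⁴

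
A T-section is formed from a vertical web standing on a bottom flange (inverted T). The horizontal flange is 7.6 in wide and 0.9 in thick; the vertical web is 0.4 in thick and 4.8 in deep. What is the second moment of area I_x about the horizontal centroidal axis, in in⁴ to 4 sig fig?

I_x ≈ 16.33 in⁴

Treat the section as a set of non-overlapping primitives; coordinates are from the bounding-box lower-left.
Flange: 7.6 × 0.9, A = 6.84 in², y = 0.45 in, Ī = 0.4617 in⁴.
Web: 0.4 × 4.8, A = 1.92 in², y = 3.3 in, Ī = 3.6864 in⁴.
Centroid: ȳ = ΣA·y / ΣA = 1.07466 in.
Transfer each piece to the horizontal centroidal axis using Ī + A·d² with d = y − 1.07466:
  flange: d = -0.624658 in → contributes +3.13065 in⁴
  web: d = 2.22534 in → contributes +13.1945 in⁴
Total I = 16.3252 in⁴.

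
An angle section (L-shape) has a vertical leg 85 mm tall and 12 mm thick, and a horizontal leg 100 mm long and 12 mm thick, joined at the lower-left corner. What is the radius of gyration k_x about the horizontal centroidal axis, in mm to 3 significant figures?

Treat the section as a set of non-overlapping primitives; coordinates are from the bounding-box lower-left.
Vertical leg: 12 × 85, A = 1 020 mm², y = 42.5 mm, Ī = 614 125 mm⁴.
Horizontal leg (remainder): 88 × 12, A = 1 056 mm², y = 6 mm, Ī = 12 672 mm⁴.
Centroid: ȳ = ΣA·y / ΣA = 23.934 mm.
Transfer each piece to the horizontal centroidal axis using Ī + A·d² with d = y − 23.934:
  vertical leg: d = 18.566 mm → contributes +965 733 mm⁴
  horizontal leg (remainder): d = -17.934 mm → contributes +352 294 mm⁴
Total I = 1 318 027 mm⁴.
Radius of gyration: k = √(I/A) = √(1 318 027 / 2 076) = 25.197 mm.

k_x ≈ 25.2 mm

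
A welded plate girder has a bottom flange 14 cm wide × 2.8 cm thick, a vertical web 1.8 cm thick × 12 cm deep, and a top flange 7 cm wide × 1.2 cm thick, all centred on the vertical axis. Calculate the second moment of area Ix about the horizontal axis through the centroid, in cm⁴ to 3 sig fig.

Ix ≈ 2000 cm⁴

Treat the section as a set of non-overlapping primitives; coordinates are from the bounding-box lower-left.
Bottom plate: 14 × 2.8, A = 39.2 cm², y = 1.4 cm, Ī = 25.611 cm⁴.
Web plate: 1.8 × 12, A = 21.6 cm², y = 8.8 cm, Ī = 259.2 cm⁴.
Top plate: 7 × 1.2, A = 8.4 cm², y = 15.4 cm, Ī = 1.008 cm⁴.
Centroid: ȳ = ΣA·y / ΣA = 5.4092 cm.
Transfer each piece to the horizontal axis through the centroid using Ī + A·d² with d = y − 5.4092:
  bottom plate: d = -4.0092 cm → contributes +655.71 cm⁴
  web plate: d = 3.3908 cm → contributes +507.54 cm⁴
  top plate: d = 9.9908 cm → contributes +839.45 cm⁴
Total I = 2002.7 cm⁴.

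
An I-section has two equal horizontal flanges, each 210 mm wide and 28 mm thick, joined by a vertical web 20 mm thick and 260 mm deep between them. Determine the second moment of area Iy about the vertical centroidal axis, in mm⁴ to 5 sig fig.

Treat the section as a set of non-overlapping primitives; coordinates are from the bounding-box lower-left.
Bottom flange: 210 × 28, A = 5 880 mm², x = 105 mm, Ī = 21 609 000 mm⁴.
Web: 20 × 260, A = 5 200 mm², x = 105 mm, Ī = 173333.3 mm⁴.
Top flange: 210 × 28, A = 5 880 mm², x = 105 mm, Ī = 21 609 000 mm⁴.
By symmetry the centroid is at mid-width, x̄ = 105 mm.
All pieces are centred on the vertical centroidal axis, so I = ΣĪ = 43 391 333 mm⁴.

Iy ≈ 4.3391 × 10⁷ mm⁴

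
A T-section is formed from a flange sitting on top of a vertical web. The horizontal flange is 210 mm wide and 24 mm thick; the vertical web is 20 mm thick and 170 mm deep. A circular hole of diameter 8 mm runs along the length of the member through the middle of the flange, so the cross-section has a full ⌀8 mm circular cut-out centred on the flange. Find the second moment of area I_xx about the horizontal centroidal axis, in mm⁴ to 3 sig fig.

I_xx ≈ 2.75 × 10⁷ mm⁴

Break the section into simple shapes (no overlaps), measuring from the bottom-left corner of the bounding box.
Flange: 210 × 24, A = 5 040 mm², y = 182 mm, Ī = 241 920 mm⁴.
Web: 20 × 170, A = 3 400 mm², y = 85 mm, Ī = 8 188 333 mm⁴.
Hole (subtracted): ⌀8, A = 50.265 mm², y = 182 mm, Ī = 201.06 mm⁴.
Centroid: ȳ = ΣA·y / ΣA = 142.69 mm.
Transfer each piece to the horizontal centroidal axis using Ī + A·d² with d = y − 142.69:
  flange: d = 39.31 mm → contributes +8 030 090 mm⁴
  web: d = -57.69 mm → contributes +19 504 018 mm⁴
  hole: d = 39.31 mm → contributes −77 875 mm⁴
Total I = 27 456 233 mm⁴.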